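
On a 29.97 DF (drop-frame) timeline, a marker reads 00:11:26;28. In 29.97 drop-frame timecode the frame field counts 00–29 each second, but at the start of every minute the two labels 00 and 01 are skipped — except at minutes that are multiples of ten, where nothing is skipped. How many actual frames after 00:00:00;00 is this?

20588

Complete 10-minute blocks: 1, each 17982 frames → 17982.
Remaining 1 whole minute in the current block: 1800 + 0 × 1798 = 1800 frames.
Within the current minute: 26 × 30 + 28 − 2 = 806 (labels ;00/;01 skipped at this minute). Total = 17982 + 1800 + 806 = 20588.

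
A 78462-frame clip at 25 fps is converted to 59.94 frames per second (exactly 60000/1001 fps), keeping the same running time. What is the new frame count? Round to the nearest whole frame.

Frames at target rate = 78462 × (60000/1001) / (25) = 188308800/1001 ≈ 188120.679.
Nearest whole frame: 188121.

188121 frames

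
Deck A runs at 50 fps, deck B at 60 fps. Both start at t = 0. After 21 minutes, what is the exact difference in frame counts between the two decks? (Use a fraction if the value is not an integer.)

21 min = 1260 s.
A emits 50 × 1260 = 63000 frames; B emits 60 × 1260 = 75600.
Difference = 12600 frames; B is ahead of A.

12600 frames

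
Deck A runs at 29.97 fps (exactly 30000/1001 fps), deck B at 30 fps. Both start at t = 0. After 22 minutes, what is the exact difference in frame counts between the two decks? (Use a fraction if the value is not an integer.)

3600/91 frames

22 min = 1320 s.
A emits 30000/1001 × 1320 = 3600000/91 frames; B emits 30 × 1320 = 39600.
Difference = 3600/91 frames (≈ 39.5604); B is ahead of A.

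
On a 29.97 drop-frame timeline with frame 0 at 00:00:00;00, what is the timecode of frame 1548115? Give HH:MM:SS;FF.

Ten DF minutes hold 17982 frames, so frame 1548115 lies in block 86 (frames 1546452–1564433) with 1663 frames into that block.
The block's first minute is 1800 frames and the rest 1798 each; 1663 frames reaches minute 0, so 86 × 18 + 0 × 2 = 1548 labels have been skipped so far.
Adding those back, label number 1548115 + 1548 = 1549663 at 30 labels/s is 51655 s + 13 f = 14 h 20 min 55 s frame 13, i.e. 14:20:55;13.

14:20:55;13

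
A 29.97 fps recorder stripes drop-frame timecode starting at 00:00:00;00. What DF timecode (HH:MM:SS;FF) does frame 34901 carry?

00:19:24;17

Ten DF minutes hold 17982 frames, so frame 34901 lies in block 1 (frames 17982–35963) with 16919 frames into that block.
The block's first minute is 1800 frames and the rest 1798 each; 16919 frames reaches minute 9, so 1 × 18 + 9 × 2 = 36 labels have been skipped so far.
Adding those back, label number 34901 + 36 = 34937 at 30 labels/s is 1164 s + 17 f = 0 h 19 min 24 s frame 17, i.e. 00:19:24;17.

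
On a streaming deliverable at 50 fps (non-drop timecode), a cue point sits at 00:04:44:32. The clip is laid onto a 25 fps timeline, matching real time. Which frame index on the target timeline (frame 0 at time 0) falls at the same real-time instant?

Source frame index: (0×3600 + 4×60 + 44) × 50 + 32 = 14232.
Real time: 14232 / (50) = 7116/25 s.
Target frame: (7116/25) × (25) = 7116.

frame 7116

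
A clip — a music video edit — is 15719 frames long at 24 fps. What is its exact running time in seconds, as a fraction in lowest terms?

15719/24 seconds

Running time = 15719 ÷ (24) = 15719 × 1/24 = 15719/24 s.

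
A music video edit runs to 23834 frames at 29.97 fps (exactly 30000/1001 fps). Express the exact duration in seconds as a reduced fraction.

Running time = 23834 ÷ (30000/1001) = 23834 × 1001/30000 = 11928917/15000 s.

11928917/15000 seconds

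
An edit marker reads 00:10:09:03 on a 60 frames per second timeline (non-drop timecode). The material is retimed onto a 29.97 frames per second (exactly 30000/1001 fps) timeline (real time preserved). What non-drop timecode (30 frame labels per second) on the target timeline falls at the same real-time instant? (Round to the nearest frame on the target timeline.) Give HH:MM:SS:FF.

Source frame index: (0×3600 + 10×60 + 9) × 60 + 3 = 36543.
Real time: 36543 / (60) = 12181/20 s.
Target frame: (12181/20) × (30000/1001) = 1405500/77 ≈ 18253.247 → 18253.
At 30 labels/s: frame 18253 → 00:10:08:13.

00:10:08:13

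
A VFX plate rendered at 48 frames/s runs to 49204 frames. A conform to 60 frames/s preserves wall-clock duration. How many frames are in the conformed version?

Target frames = source frames × (target rate / source rate) = 49204 × (60)/(48) = 49204 × 5/4 = 61505.

61505 frames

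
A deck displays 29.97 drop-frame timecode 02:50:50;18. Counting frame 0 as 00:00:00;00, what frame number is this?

Complete 10-minute blocks: 17, each 17982 frames → 305694.
Remaining 0 whole minutes in the current block: 0 frames.
Within the current minute: 50 × 30 + 18 = 1518. Total = 305694 + 0 + 1518 = 307212.

307212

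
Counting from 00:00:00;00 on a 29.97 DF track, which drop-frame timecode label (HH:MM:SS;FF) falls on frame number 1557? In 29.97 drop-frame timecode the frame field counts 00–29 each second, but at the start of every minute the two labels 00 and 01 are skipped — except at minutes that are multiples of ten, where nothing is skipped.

00:00:51;27

Ten DF minutes hold 17982 frames, so frame 1557 lies in block 0 (frames 0–17981) with 1557 frames into that block.
The block's first minute is 1800 frames and the rest 1798 each; 1557 frames reaches minute 0, so 0 × 18 + 0 × 2 = 0 labels have been skipped so far.
Adding those back, label number 1557 + 0 = 1557 at 30 labels/s is 51 s + 27 f = 0 h 0 min 51 s frame 27, i.e. 00:00:51;27.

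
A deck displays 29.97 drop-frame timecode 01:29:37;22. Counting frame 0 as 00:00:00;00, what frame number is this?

161170

As if non-drop at 30 labels/s: (1 × 3600 + 29 × 60 + 37) × 30 + 22 = 161332.
Minute boundaries passed: 89; those not divisible by 10: 89 − 8 = 81; dropped labels = 2 × 81 = 162.
Actual frame index = 161332 − 162 = 161170.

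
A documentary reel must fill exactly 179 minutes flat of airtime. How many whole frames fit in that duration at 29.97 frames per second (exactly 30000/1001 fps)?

179 min = 10740 s.
Frames = 10740 × 30000/1001 = 322200000/1001 ≈ 321878.1219.
Complete frames: 321878.

321878 frames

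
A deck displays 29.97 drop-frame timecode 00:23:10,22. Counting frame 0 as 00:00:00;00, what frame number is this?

41680

Complete 10-minute blocks: 2, each 17982 frames → 35964.
Remaining 3 whole minutes in the current block: 1800 + 2 × 1798 = 5396 frames.
Within the current minute: 10 × 30 + 22 − 2 = 320 (labels ;00/;01 skipped at this minute). Total = 35964 + 5396 + 320 = 41680.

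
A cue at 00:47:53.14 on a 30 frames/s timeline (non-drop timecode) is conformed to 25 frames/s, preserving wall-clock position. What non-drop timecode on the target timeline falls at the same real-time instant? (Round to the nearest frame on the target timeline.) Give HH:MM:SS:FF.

00:47:53:12

Source frame index: (0×3600 + 47×60 + 53) × 30 + 14 = 86204.
Real time: 86204 / (30) = 43102/15 s.
Target frame: (43102/15) × (25) = 215510/3 ≈ 71836.667 → 71837.
At 25 labels/s: frame 71837 → 00:47:53:12.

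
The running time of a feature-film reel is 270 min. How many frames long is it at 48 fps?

270 min = 16200 s.
Frames = 16200 × 48 = 777600.

777600 frames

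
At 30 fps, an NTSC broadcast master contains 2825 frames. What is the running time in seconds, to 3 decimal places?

94.167 seconds

Running time = 2825 × 1/30 = 565/6 s ≈ 94.167 s.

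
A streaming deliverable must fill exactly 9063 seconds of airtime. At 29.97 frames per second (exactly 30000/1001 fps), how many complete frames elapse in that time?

271618 frames

Frames = 9063 × 30000/1001 = 271890000/1001 ≈ 271618.3816.
Complete frames: 271618.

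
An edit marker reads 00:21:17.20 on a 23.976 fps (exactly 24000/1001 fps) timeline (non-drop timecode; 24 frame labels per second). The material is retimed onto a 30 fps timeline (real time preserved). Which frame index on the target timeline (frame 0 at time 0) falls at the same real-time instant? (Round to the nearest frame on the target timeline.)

frame 38373

Source frame index: (0×3600 + 21×60 + 17) × 24 + 20 = 30668.
Real time: 30668 / (24000/1001) = 7674667/6000 s.
Target frame: (7674667/6000) × (30) = 7674667/200 ≈ 38373.335 → 38373.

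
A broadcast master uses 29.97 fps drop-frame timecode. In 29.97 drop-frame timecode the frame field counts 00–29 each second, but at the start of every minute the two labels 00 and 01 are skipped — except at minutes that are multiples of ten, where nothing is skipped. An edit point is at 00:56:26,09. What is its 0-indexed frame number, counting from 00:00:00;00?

101487

Complete 10-minute blocks: 5, each 17982 frames → 89910.
Remaining 6 whole minutes in the current block: 1800 + 5 × 1798 = 10790 frames.
Within the current minute: 26 × 30 + 9 − 2 = 787 (labels ;00/;01 skipped at this minute). Total = 89910 + 10790 + 787 = 101487.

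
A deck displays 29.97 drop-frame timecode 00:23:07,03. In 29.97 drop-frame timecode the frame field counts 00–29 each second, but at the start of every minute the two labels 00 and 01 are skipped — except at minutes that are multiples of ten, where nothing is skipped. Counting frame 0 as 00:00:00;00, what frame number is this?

41571

As if non-drop at 30 labels/s: (0 × 3600 + 23 × 60 + 7) × 30 + 3 = 41613.
Minute boundaries passed: 23; those not divisible by 10: 23 − 2 = 21; dropped labels = 2 × 21 = 42.
Actual frame index = 41613 − 42 = 41571.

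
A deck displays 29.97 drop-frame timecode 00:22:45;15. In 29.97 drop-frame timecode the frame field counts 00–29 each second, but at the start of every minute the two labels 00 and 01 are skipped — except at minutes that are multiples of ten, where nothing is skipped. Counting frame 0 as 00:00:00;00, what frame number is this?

Complete 10-minute blocks: 2, each 17982 frames → 35964.
Remaining 2 whole minutes in the current block: 1800 + 1 × 1798 = 3598 frames.
Within the current minute: 45 × 30 + 15 − 2 = 1363 (labels ;00/;01 skipped at this minute). Total = 35964 + 3598 + 1363 = 40925.

40925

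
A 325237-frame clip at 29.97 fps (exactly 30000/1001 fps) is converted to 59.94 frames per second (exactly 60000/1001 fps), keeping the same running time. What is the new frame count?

650474 frames

Target frames = source frames × (target rate / source rate) = 325237 × (60000/1001)/(30000/1001) = 325237 × 2 = 650474.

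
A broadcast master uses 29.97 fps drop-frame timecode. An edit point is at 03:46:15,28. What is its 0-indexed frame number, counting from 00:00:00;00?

Complete 10-minute blocks: 22, each 17982 frames → 395604.
Remaining 6 whole minutes in the current block: 1800 + 5 × 1798 = 10790 frames.
Within the current minute: 15 × 30 + 28 − 2 = 476 (labels ;00/;01 skipped at this minute). Total = 395604 + 10790 + 476 = 406870.

406870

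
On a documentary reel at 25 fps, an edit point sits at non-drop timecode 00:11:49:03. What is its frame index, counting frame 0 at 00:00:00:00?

17728

Total seconds to the label: (0 × 3600 + 11 × 60 + 49) = 709.
Frame index = 709 × 25 + 3 = 17728.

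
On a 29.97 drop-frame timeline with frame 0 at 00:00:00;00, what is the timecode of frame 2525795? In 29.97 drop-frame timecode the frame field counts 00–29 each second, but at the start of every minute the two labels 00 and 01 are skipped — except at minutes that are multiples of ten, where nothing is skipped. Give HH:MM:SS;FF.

23:24:37;13

Ten DF minutes hold 17982 frames, so frame 2525795 lies in block 140 (frames 2517480–2535461) with 8315 frames into that block.
The block's first minute is 1800 frames and the rest 1798 each; 8315 frames reaches minute 4, so 140 × 18 + 4 × 2 = 2528 labels have been skipped so far.
Adding those back, label number 2525795 + 2528 = 2528323 at 30 labels/s is 84277 s + 13 f = 23 h 24 min 37 s frame 13, i.e. 23:24:37;13.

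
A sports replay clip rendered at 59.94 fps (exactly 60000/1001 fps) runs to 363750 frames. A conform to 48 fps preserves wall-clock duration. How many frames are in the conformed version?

Target frames = source frames × (target rate / source rate) = 363750 × (48)/(60000/1001) = 363750 × 1001/1250 = 291291.

291291 frames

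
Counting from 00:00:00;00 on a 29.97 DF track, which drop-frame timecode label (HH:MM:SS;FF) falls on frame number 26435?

00:14:42;01

Each 10-minute DF block holds 10 × 60 × 30 − 9 × 2 = 17982 frames. 26435 ÷ 17982 → 1 full block, remainder 8453.
Within the partial block the first minute is 1800 frames and each further minute 1798, so 4 further minute boundaries passed. Total skipped labels = 18 × 1 + 2 × 4 = 26.
Non-drop label index = 26435 + 26 = 26461; at 30 labels/s that is 00:14:42:01, i.e. DF 00:14:42;01.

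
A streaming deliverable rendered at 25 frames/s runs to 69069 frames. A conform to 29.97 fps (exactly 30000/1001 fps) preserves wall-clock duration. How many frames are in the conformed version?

Target frames = source frames × (target rate / source rate) = 69069 × (30000/1001)/(25) = 69069 × 1200/1001 = 82800.

82800 frames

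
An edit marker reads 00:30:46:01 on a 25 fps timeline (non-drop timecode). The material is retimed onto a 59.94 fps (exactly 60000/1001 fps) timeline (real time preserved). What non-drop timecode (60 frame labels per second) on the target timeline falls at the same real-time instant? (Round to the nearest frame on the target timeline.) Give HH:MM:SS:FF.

Source frame index: (0×3600 + 30×60 + 46) × 25 + 1 = 46151.
Real time: 46151 / (25) = 46151/25 s.
Target frame: (46151/25) × (60000/1001) = 15823200/143 ≈ 110651.748 → 110652.
At 60 labels/s: frame 110652 → 00:30:44:12.

00:30:44:12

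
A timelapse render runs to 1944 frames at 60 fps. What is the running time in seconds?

32.4 seconds

Running time = 1944 / (60) = 32.4 s.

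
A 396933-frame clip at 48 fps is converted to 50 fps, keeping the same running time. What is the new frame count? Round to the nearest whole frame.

Frames at target rate = 396933 × (50) / (48) = 3307775/8 ≈ 413471.875.
Nearest whole frame: 413472.

413472 frames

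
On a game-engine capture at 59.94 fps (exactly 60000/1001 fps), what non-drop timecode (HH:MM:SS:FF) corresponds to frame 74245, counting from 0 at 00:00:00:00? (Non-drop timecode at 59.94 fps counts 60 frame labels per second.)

00:20:37:25

74245 ÷ 60 = 1237 full seconds, remainder 25 frames.
1237 s = 0 h 20 min 37 s.
Timecode: 00:20:37:25.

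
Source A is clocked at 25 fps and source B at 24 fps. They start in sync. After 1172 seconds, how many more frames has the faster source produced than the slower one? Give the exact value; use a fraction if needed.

A emits 25 × 1172 = 29300 frames; B emits 24 × 1172 = 28128.
Difference = 1172 frames; B is behind A.

1172 frames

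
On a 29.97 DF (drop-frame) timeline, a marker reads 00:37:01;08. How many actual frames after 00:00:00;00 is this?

As if non-drop at 30 labels/s: (0 × 3600 + 37 × 60 + 1) × 30 + 8 = 66638.
Minute boundaries passed: 37; those not divisible by 10: 37 − 3 = 34; dropped labels = 2 × 34 = 68.
Actual frame index = 66638 − 68 = 66570.

66570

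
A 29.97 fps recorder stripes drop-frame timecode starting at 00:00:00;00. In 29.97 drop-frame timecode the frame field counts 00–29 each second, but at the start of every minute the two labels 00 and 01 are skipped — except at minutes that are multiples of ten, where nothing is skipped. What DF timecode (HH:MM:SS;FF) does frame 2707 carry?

Ten DF minutes hold 17982 frames, so frame 2707 lies in block 0 (frames 0–17981) with 2707 frames into that block.
The block's first minute is 1800 frames and the rest 1798 each; 2707 frames reaches minute 1, so 0 × 18 + 1 × 2 = 2 labels have been skipped so far.
Adding those back, label number 2707 + 2 = 2709 at 30 labels/s is 90 s + 9 f = 0 h 1 min 30 s frame 9, i.e. 00:01:30;09.

00:01:30;09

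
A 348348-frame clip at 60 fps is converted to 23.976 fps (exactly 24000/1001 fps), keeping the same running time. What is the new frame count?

Target frames = source frames × (target rate / source rate) = 348348 × (24000/1001)/(60) = 348348 × 400/1001 = 139200.

139200 frames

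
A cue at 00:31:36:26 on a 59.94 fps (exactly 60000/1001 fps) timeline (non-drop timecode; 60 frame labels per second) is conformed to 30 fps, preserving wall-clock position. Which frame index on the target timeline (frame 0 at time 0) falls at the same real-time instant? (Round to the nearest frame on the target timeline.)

frame 56950

Source frame index: (0×3600 + 31×60 + 36) × 60 + 26 = 113786.
Real time: 113786 / (60000/1001) = 56949893/30000 s.
Target frame: (56949893/30000) × (30) = 56949893/1000 ≈ 56949.893 → 56950.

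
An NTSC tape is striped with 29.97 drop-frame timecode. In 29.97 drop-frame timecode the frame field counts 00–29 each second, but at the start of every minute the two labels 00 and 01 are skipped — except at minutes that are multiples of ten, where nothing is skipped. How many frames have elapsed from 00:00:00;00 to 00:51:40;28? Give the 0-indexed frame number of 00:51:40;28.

Complete 10-minute blocks: 5, each 17982 frames → 89910.
Remaining 1 whole minute in the current block: 1800 + 0 × 1798 = 1800 frames.
Within the current minute: 40 × 30 + 28 − 2 = 1226 (labels ;00/;01 skipped at this minute). Total = 89910 + 1800 + 1226 = 92936.

92936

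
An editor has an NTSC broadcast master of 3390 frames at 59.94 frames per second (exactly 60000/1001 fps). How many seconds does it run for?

56.5565 seconds

Running time = 3390 / (60000/1001) = 56.5565 s.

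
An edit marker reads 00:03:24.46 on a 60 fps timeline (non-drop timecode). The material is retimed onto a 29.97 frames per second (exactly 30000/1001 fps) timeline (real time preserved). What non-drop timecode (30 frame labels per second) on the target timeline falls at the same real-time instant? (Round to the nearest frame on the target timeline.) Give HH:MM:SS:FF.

00:03:24:17

Source frame index: (0×3600 + 3×60 + 24) × 60 + 46 = 12286.
Real time: 12286 / (60) = 6143/30 s.
Target frame: (6143/30) × (30000/1001) = 6143000/1001 ≈ 6136.863 → 6137.
At 30 labels/s: frame 6137 → 00:03:24:17.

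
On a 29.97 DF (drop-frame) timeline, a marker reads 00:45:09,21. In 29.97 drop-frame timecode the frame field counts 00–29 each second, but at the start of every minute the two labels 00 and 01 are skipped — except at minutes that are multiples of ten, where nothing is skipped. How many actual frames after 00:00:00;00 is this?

81209

Complete 10-minute blocks: 4, each 17982 frames → 71928.
Remaining 5 whole minutes in the current block: 1800 + 4 × 1798 = 8992 frames.
Within the current minute: 9 × 30 + 21 − 2 = 289 (labels ;00/;01 skipped at this minute). Total = 71928 + 8992 + 289 = 81209.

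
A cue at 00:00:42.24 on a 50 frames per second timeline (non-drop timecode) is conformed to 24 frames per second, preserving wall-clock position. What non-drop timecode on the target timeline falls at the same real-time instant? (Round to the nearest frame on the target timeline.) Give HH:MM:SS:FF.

Source frame index: (0×3600 + 0×60 + 42) × 50 + 24 = 2124.
Real time: 2124 / (50) = 1062/25 s.
Target frame: (1062/25) × (24) = 25488/25 ≈ 1019.520 → 1020.
At 24 labels/s: frame 1020 → 00:00:42:12.

00:00:42:12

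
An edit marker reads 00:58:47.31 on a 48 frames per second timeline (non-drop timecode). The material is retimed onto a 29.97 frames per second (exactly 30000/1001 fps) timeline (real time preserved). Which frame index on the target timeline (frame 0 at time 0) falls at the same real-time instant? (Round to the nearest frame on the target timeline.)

Source frame index: (0×3600 + 58×60 + 47) × 48 + 31 = 169327.
Real time: 169327 / (48) = 169327/48 s.
Target frame: (169327/48) × (30000/1001) = 105829375/1001 ≈ 105723.651 → 105724.

frame 105724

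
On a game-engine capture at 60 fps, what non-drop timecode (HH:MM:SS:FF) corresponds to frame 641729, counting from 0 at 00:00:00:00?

02:58:15:29

641729 ÷ 60 = 10695 full seconds, remainder 29 frames.
10695 s = 2 h 58 min 15 s.
Timecode: 02:58:15:29.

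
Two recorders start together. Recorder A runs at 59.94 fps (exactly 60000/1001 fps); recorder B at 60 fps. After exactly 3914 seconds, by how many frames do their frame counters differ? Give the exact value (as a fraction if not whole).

A emits 60000/1001 × 3914 = 234840000/1001 frames; B emits 60 × 3914 = 234840.
Difference = 234840/1001 frames (≈ 234.6054); B is ahead of A.

234840/1001 frames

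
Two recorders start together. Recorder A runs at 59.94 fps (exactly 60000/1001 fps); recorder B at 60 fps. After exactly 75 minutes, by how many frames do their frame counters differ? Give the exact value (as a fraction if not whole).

270000/1001 frames

75 min = 4500 s.
A emits 60000/1001 × 4500 = 270000000/1001 frames; B emits 60 × 4500 = 270000.
Difference = 270000/1001 frames (≈ 269.7303); B is ahead of A.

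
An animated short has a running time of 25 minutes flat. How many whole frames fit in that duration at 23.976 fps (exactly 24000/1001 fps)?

25 min = 1500 s.
Frames = 1500 × 24000/1001 = 36000000/1001 ≈ 35964.0360.
Complete frames: 35964.

35964 frames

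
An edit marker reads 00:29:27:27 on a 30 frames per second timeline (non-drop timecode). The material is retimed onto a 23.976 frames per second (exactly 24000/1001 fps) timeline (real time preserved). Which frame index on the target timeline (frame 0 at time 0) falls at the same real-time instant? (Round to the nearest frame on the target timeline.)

frame 42387

Source frame index: (0×3600 + 29×60 + 27) × 30 + 27 = 53037.
Real time: 53037 / (30) = 17679/10 s.
Target frame: (17679/10) × (24000/1001) = 42429600/1001 ≈ 42387.213 → 42387.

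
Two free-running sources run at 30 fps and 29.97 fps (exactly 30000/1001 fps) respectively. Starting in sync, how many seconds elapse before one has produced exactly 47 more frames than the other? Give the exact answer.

47047/30 seconds

The gap grows by |30000/1001 − 30| = 30/1001 frames per second.
Time for a 47-frame gap: 47 ÷ (30/1001) = 47047/30 s.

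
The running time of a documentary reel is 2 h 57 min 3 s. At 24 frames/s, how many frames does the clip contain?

254952 frames

2 h 57 min 3 s = 10623 s.
Frames = 10623 × 24 = 254952.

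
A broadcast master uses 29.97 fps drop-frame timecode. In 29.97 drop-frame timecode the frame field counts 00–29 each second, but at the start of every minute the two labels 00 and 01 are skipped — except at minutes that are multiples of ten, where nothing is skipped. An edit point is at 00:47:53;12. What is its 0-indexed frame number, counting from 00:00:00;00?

86116

Complete 10-minute blocks: 4, each 17982 frames → 71928.
Remaining 7 whole minutes in the current block: 1800 + 6 × 1798 = 12588 frames.
Within the current minute: 53 × 30 + 12 − 2 = 1600 (labels ;00/;01 skipped at this minute). Total = 71928 + 12588 + 1600 = 86116.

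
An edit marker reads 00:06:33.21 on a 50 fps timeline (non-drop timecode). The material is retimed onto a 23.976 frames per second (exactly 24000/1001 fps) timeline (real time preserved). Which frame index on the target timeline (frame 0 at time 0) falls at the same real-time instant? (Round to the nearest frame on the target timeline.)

frame 9433

Source frame index: (0×3600 + 6×60 + 33) × 50 + 21 = 19671.
Real time: 19671 / (50) = 19671/50 s.
Target frame: (19671/50) × (24000/1001) = 9442080/1001 ≈ 9432.647 → 9433.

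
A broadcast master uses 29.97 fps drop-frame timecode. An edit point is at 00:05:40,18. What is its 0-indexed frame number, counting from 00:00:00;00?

As if non-drop at 30 labels/s: (0 × 3600 + 5 × 60 + 40) × 30 + 18 = 10218.
Minute boundaries passed: 5; those not divisible by 10: 5 − 0 = 5; dropped labels = 2 × 5 = 10.
Actual frame index = 10218 − 10 = 10208.

10208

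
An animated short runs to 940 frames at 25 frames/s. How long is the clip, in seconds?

37.6 seconds

Running time = 940 / (25) = 37.6 s.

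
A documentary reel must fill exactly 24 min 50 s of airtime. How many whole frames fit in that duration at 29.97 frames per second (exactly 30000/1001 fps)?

24 min 50 s = 1490 s.
Frames = 1490 × 30000/1001 = 44700000/1001 ≈ 44655.3447.
Complete frames: 44655.

44655 frames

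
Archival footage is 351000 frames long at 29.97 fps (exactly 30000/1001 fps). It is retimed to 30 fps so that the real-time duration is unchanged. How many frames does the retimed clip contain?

Target frames = source frames × (target rate / source rate) = 351000 × (30)/(30000/1001) = 351000 × 1001/1000 = 351351.

351351 frames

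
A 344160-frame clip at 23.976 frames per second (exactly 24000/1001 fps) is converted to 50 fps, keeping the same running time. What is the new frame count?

717717 frames

Target frames = source frames × (target rate / source rate) = 344160 × (50)/(24000/1001) = 344160 × 1001/480 = 717717.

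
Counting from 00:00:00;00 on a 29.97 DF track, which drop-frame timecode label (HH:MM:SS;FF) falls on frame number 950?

Each 10-minute DF block holds 10 × 60 × 30 − 9 × 2 = 17982 frames. 950 ÷ 17982 → 0 full blocks, remainder 950.
Within the partial block the first minute is 1800 frames and each further minute 1798, so 0 further minute boundaries passed. Total skipped labels = 18 × 0 + 2 × 0 = 0.
Non-drop label index = 950 + 0 = 950; at 30 labels/s that is 00:00:31:20, i.e. DF 00:00:31;20.

00:00:31;20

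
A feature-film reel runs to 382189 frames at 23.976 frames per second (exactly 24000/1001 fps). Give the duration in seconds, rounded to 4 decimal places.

Running time = 382189 × 1001/24000 = 382571189/24000 s ≈ 15940.4662 s.

15940.4662 seconds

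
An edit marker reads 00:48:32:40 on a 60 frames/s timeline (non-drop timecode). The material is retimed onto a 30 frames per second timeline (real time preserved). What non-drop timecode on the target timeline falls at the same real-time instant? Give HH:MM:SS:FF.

Source frame index: (0×3600 + 48×60 + 32) × 60 + 40 = 174760.
Real time: 174760 / (60) = 8738/3 s.
Target frame: (8738/3) × (30) = 87380.
At 30 labels/s: frame 87380 → 00:48:32:20.

00:48:32:20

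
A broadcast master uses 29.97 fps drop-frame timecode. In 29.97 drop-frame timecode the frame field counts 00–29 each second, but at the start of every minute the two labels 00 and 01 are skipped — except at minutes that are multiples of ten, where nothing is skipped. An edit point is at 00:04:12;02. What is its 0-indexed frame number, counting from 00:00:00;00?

7554

Complete 10-minute blocks: 0, each 17982 frames → 0.
Remaining 4 whole minutes in the current block: 1800 + 3 × 1798 = 7194 frames.
Within the current minute: 12 × 30 + 2 − 2 = 360 (labels ;00/;01 skipped at this minute). Total = 0 + 7194 + 360 = 7554.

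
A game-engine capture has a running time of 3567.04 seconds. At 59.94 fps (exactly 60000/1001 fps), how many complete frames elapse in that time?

Frames = 3567.04 × 60000/1001 = 214022400/1001 ≈ 213808.5914.
Complete frames: 213808.

213808 frames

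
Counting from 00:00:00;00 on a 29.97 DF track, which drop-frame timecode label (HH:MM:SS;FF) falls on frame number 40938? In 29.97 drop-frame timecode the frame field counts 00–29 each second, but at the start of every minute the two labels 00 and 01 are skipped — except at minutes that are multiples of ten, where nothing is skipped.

00:22:45;28

Each 10-minute DF block holds 10 × 60 × 30 − 9 × 2 = 17982 frames. 40938 ÷ 17982 → 2 full blocks, remainder 4974.
Within the partial block the first minute is 1800 frames and each further minute 1798, so 2 further minute boundaries passed. Total skipped labels = 18 × 2 + 2 × 2 = 40.
Non-drop label index = 40938 + 40 = 40978; at 30 labels/s that is 00:22:45:28, i.e. DF 00:22:45;28.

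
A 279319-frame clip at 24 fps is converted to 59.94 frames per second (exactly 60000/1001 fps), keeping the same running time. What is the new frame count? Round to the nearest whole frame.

697600 frames

Frames at target rate = 279319 × (60000/1001) / (24) = 698297500/1001 ≈ 697599.900.
Nearest whole frame: 697600.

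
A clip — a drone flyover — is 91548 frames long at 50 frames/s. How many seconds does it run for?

Running time = 91548 / (50) = 1830.96 s.

1830.96 seconds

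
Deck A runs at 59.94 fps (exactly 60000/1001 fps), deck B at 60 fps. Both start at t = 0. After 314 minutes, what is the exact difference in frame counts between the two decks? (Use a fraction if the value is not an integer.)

314 min = 18840 s.
A emits 60000/1001 × 18840 = 1130400000/1001 frames; B emits 60 × 18840 = 1130400.
Difference = 1130400/1001 frames (≈ 1129.2707); B is ahead of A.

1130400/1001 frames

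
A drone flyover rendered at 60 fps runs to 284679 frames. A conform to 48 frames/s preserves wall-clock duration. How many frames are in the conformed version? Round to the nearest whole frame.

227743 frames

Frames at target rate = 284679 × (48) / (60) = 1138716/5 ≈ 227743.200.
Nearest whole frame: 227743.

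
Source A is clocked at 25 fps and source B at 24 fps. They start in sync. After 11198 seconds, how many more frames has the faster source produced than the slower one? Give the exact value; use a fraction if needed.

11198 frames

A emits 25 × 11198 = 279950 frames; B emits 24 × 11198 = 268752.
Difference = 11198 frames; B is behind A.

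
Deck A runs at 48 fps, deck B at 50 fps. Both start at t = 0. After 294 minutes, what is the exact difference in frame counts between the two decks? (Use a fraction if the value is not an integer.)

294 min = 17640 s.
A emits 48 × 17640 = 846720 frames; B emits 50 × 17640 = 882000.
Difference = 35280 frames; B is ahead of A.

35280 frames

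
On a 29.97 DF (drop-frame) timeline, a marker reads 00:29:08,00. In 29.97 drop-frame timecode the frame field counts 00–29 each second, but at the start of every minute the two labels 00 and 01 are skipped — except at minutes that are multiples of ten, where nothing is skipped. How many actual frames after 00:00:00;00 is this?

52386

Complete 10-minute blocks: 2, each 17982 frames → 35964.
Remaining 9 whole minutes in the current block: 1800 + 8 × 1798 = 16184 frames.
Within the current minute: 8 × 30 + 0 − 2 = 238 (labels ;00/;01 skipped at this minute). Total = 35964 + 16184 + 238 = 52386.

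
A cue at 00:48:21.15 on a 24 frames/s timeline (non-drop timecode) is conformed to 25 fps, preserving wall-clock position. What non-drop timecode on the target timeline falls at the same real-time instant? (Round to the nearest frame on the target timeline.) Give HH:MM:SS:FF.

00:48:21:16

Source frame index: (0×3600 + 48×60 + 21) × 24 + 15 = 69639.
Real time: 69639 / (24) = 23213/8 s.
Target frame: (23213/8) × (25) = 580325/8 ≈ 72540.625 → 72541.
At 25 labels/s: frame 72541 → 00:48:21:16.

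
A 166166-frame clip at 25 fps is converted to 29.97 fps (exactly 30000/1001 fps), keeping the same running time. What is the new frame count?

Target frames = source frames × (target rate / source rate) = 166166 × (30000/1001)/(25) = 166166 × 1200/1001 = 199200.

199200 frames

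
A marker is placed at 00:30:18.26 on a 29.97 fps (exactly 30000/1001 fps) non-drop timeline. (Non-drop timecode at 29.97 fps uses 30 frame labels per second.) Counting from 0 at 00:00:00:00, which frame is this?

54566

Total seconds to the label: (0 × 3600 + 30 × 60 + 18) = 1818.
Frame index = 1818 × 30 + 26 = 54566.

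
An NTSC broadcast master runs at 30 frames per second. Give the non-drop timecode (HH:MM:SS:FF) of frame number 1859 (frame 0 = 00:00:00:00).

00:01:01:29

1859 ÷ 30 = 61 full seconds, remainder 29 frames.
61 s = 0 h 1 min 1 s.
Timecode: 00:01:01:29.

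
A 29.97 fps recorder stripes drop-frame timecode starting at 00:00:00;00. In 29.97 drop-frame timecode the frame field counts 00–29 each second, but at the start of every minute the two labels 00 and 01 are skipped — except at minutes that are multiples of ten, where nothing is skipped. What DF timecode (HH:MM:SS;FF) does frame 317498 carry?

Each 10-minute DF block holds 10 × 60 × 30 − 9 × 2 = 17982 frames. 317498 ÷ 17982 → 17 full blocks, remainder 11804.
Within the partial block the first minute is 1800 frames and each further minute 1798, so 6 further minute boundaries passed. Total skipped labels = 18 × 17 + 2 × 6 = 318.
Non-drop label index = 317498 + 318 = 317816; at 30 labels/s that is 02:56:33:26, i.e. DF 02:56:33;26.

02:56:33;26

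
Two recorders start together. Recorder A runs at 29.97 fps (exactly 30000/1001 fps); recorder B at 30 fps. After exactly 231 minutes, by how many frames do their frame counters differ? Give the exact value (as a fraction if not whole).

231 min = 13860 s.
A emits 30000/1001 × 13860 = 5400000/13 frames; B emits 30 × 13860 = 415800.
Difference = 5400/13 frames (≈ 415.3846); B is ahead of A.

5400/13 frames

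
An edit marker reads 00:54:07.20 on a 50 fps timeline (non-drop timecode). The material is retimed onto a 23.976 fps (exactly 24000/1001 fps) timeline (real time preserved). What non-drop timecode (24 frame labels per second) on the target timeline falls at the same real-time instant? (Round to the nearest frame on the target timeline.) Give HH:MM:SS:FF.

00:54:04:04

Source frame index: (0×3600 + 54×60 + 7) × 50 + 20 = 162370.
Real time: 162370 / (50) = 16237/5 s.
Target frame: (16237/5) × (24000/1001) = 5995200/77 ≈ 77859.740 → 77860.
At 24 labels/s: frame 77860 → 00:54:04:04.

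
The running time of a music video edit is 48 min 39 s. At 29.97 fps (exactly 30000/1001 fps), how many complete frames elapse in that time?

87482 frames

48 min 39 s = 2919 s.
Frames = 2919 × 30000/1001 = 12510000/143 ≈ 87482.5175.
Complete frames: 87482.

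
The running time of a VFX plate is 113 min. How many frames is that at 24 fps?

162720 frames

113 min = 6780 s.
Frames = 6780 × 24 = 162720.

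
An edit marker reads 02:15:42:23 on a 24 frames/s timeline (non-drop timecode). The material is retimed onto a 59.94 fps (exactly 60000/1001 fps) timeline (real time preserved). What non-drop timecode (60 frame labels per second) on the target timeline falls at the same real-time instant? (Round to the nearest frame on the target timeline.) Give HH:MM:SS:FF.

02:15:34:49

Source frame index: (2×3600 + 15×60 + 42) × 24 + 23 = 195431.
Real time: 195431 / (24) = 195431/24 s.
Target frame: (195431/24) × (60000/1001) = 488577500/1001 ≈ 488089.411 → 488089.
At 60 labels/s: frame 488089 → 02:15:34:49.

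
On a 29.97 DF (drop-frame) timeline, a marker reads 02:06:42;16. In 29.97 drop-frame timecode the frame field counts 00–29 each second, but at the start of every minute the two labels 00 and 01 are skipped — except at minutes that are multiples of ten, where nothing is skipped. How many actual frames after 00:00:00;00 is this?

As if non-drop at 30 labels/s: (2 × 3600 + 6 × 60 + 42) × 30 + 16 = 228076.
Minute boundaries passed: 126; those not divisible by 10: 126 − 12 = 114; dropped labels = 2 × 114 = 228.
Actual frame index = 228076 − 228 = 227848.

227848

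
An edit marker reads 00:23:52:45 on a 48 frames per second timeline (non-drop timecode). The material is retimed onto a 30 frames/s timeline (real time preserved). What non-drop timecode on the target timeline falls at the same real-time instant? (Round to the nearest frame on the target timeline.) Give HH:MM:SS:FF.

00:23:52:28

Source frame index: (0×3600 + 23×60 + 52) × 48 + 45 = 68781.
Real time: 68781 / (48) = 22927/16 s.
Target frame: (22927/16) × (30) = 343905/8 ≈ 42988.125 → 42988.
At 30 labels/s: frame 42988 → 00:23:52:28.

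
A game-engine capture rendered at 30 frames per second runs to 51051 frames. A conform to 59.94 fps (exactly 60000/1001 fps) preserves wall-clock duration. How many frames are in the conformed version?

102000 frames

Target frames = source frames × (target rate / source rate) = 51051 × (60000/1001)/(30) = 51051 × 2000/1001 = 102000.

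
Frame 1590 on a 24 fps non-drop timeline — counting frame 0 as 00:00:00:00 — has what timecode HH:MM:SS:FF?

1590 ÷ 24 = 66 full seconds, remainder 6 frames.
66 s = 0 h 1 min 6 s.
Timecode: 00:01:06:06.

00:01:06:06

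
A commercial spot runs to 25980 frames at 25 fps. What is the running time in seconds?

Running time = 25980 / (25) = 1039.2 s.

1039.2 seconds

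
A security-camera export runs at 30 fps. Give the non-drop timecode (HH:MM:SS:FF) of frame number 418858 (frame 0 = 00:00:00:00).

418858 ÷ 30 = 13961 full seconds, remainder 28 frames.
13961 s = 3 h 52 min 41 s.
Timecode: 03:52:41:28.

03:52:41:28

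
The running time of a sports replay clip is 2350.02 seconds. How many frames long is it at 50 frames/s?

Frames = 2350.02 × 50 = 117501.

117501 frames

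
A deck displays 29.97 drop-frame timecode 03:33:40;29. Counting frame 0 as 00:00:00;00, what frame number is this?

Complete 10-minute blocks: 21, each 17982 frames → 377622.
Remaining 3 whole minutes in the current block: 1800 + 2 × 1798 = 5396 frames.
Within the current minute: 40 × 30 + 29 − 2 = 1227 (labels ;00/;01 skipped at this minute). Total = 377622 + 5396 + 1227 = 384245.

384245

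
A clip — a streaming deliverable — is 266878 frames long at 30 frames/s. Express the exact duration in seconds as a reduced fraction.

Running time = 266878 ÷ (30) = 266878 × 1/30 = 133439/15 s.

133439/15 seconds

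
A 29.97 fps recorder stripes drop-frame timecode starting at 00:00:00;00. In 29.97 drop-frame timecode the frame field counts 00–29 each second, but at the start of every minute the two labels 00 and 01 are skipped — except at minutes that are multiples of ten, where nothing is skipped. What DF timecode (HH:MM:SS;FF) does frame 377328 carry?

03:29:50;06

Each 10-minute DF block holds 10 × 60 × 30 − 9 × 2 = 17982 frames. 377328 ÷ 17982 → 20 full blocks, remainder 17688.
Within the partial block the first minute is 1800 frames and each further minute 1798, so 9 further minute boundaries passed. Total skipped labels = 18 × 20 + 2 × 9 = 378.
Non-drop label index = 377328 + 378 = 377706; at 30 labels/s that is 03:29:50:06, i.e. DF 03:29:50;06.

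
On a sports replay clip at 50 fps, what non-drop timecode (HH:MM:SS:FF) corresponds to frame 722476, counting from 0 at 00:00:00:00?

04:00:49:26

722476 ÷ 50 = 14449 full seconds, remainder 26 frames.
14449 s = 4 h 0 min 49 s.
Timecode: 04:00:49:26.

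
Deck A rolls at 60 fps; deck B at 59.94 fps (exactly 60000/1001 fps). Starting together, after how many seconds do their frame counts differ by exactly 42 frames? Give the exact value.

700.7 seconds

The gap grows by |60000/1001 − 60| = 60/1001 frames per second.
Time for a 42-frame gap: 42 ÷ (60/1001) = 700.7 s.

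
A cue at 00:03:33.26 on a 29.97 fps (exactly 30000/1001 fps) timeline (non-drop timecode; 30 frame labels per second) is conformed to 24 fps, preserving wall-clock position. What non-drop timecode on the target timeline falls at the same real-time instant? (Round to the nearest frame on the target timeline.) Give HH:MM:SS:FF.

Source frame index: (0×3600 + 3×60 + 33) × 30 + 26 = 6416.
Real time: 6416 / (30000/1001) = 401401/1875 s.
Target frame: (401401/1875) × (24) = 3211208/625 ≈ 5137.933 → 5138.
At 24 labels/s: frame 5138 → 00:03:34:02.

00:03:34:02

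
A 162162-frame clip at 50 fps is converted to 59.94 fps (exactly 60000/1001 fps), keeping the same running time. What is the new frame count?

194400 frames

Target frames = source frames × (target rate / source rate) = 162162 × (60000/1001)/(50) = 162162 × 1200/1001 = 194400.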